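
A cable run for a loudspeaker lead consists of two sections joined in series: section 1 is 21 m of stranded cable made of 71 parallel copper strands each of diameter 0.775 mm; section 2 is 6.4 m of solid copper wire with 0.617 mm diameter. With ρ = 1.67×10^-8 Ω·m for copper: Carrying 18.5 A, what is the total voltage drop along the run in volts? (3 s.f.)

6.81 V

Section 1: A_strand = π(3.8750e-04)² = 4.717e-07 m²; R₁ = ρL/(N·A_s) = (1.67×10^-8)(21)/(71×4.717e-07) = 0.01047 Ω
Section 2: A = π(d/2)² = π(3.0850e-04 m)² = 2.990e-07 m²
R₂ = (1.67×10^-8)(6.4)/(2.990e-07) = 0.3575 Ω
R = R₁ + R₂ = 0.3679 Ω
V = IR = 18.5 × 0.3679 = 6.81 V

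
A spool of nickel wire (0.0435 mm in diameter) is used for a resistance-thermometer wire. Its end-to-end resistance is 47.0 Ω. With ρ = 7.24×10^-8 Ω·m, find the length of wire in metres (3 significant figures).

A = π(d/2)² = π(2.1750e-05 m)² = 1.486e-09 m²
L = RA/ρ = (47)(1.486e-09)/(7.24×10^-8) = 0.965 m

0.965 m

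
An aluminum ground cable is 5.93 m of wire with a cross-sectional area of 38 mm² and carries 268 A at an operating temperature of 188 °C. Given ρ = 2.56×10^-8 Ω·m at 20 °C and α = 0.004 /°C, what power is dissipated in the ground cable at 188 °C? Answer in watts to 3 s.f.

A = 38 mm² = 3.800e-05 m²
R₍20₎ = ρL/A = (2.56×10^-8)(5.93)/(3.800e-05) = 0.003995 Ω
R₍188₎ = R₍20₎(1 + αΔT) = 0.003995 × (1 + 0.004×168) = 0.00668 Ω
P = I²R = (268)² × 0.00668 = 480 W

480 W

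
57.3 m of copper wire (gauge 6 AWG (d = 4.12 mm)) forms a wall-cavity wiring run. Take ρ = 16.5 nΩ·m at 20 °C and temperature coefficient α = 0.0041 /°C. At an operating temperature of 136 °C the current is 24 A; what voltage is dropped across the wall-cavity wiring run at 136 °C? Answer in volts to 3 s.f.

2.51 V

ρ = 16.5 nΩ·m = 1.65×10^-8 Ω·m
A = π(4.12/2 mm)² = π(2.0600e-03 m)² = 1.333e-05 m²
R₍20₎ = ρL/A = (1.65×10^-8)(57.3)/(1.333e-05) = 0.07092 Ω
R₍136₎ = R₍20₎(1 + αΔT) = 0.07092 × (1 + 0.0041×116) = 0.1046 Ω
V = IR = 24 × 0.1046 = 2.51 V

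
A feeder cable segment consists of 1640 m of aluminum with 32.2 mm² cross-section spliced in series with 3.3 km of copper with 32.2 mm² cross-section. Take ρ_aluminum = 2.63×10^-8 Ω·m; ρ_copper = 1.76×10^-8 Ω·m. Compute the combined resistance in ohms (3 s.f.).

3.14 Ω

Segment 1: A = 32.2 mm² = 3.220e-05 m²
R₁ = ρL/A = (2.63×10^-8)(1640)/(3.220e-05) = 1.34 Ω
R₂ = (1.76×10^-8)(3300)/(3.220e-05) = 1.804 Ω
R = R₁ + R₂ = 3.14 Ω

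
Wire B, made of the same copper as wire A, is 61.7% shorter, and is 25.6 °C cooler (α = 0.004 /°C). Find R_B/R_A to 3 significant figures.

0.344

R ∝ ρL/d² with ρ ∝ (1+αΔT), so R_B/R_A = (1 − 61.7/100) × (1 − 0.004×25.6)
= 0.383 × 0.8976 = 0.344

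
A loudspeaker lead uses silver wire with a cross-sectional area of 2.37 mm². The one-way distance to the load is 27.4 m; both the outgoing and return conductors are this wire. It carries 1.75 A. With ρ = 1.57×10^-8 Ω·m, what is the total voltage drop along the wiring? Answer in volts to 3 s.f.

A = 2.37 mm² = 2.370e-06 m²
Total conductor length (both ways) L = 2 × 27.4 = 54.8 m
R = ρL/A = (1.57×10^-8)(54.8)/(2.370e-06) = 0.363 Ω
V = IR = 1.75 × 0.363 = 0.635 V

0.635 V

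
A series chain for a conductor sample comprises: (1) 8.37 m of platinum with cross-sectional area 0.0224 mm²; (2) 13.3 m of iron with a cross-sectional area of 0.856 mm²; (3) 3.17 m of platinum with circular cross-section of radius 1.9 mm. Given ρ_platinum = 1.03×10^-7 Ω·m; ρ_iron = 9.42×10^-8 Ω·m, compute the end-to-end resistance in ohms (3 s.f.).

40.0 Ω

Seg 1: A = 0.0224 mm² = 2.240e-08 m²
R_1 = (1.03×10^-7)(8.37)/(2.240e-08) = 38.49 Ω
Seg 2: A = 0.856 mm² = 8.560e-07 m²
R_2 = (9.42×10^-8)(13.3)/(8.560e-07) = 1.464 Ω
Seg 3: A = πr² = π(1.9000e-03 m)² = 1.134e-05 m²
R_3 = (1.03×10^-7)(3.17)/(1.134e-05) = 0.02879 Ω
R_total = R_1 + R_2 + R_3 = 40.0 Ω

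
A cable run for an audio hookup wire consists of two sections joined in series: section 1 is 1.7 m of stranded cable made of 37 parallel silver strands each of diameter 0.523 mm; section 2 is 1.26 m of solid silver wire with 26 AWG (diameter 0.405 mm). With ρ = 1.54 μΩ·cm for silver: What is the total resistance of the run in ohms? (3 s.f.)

ρ = 1.54 μΩ·cm = 1.54×10^-8 Ω·m
Section 1: A_strand = π(2.6150e-04)² = 2.148e-07 m²; R₁ = ρL/(N·A_s) = (1.54×10^-8)(1.7)/(37×2.148e-07) = 0.003294 Ω
Section 2: A = π(0.405/2 mm)² = π(2.0250e-04 m)² = 1.288e-07 m²
R₂ = (1.54×10^-8)(1.26)/(1.288e-07) = 0.1506 Ω
R = R₁ + R₂ = 0.154 Ω

0.154 Ω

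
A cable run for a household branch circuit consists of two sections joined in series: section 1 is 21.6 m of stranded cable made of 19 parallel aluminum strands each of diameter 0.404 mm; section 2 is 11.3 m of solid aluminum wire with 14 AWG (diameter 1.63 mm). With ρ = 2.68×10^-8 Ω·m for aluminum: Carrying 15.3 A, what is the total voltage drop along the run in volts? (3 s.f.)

Section 1: A_strand = π(2.0200e-04)² = 1.282e-07 m²; R₁ = ρL/(N·A_s) = (2.68×10^-8)(21.6)/(19×1.282e-07) = 0.2377 Ω
Section 2: A = π(1.63/2 mm)² = π(8.1500e-04 m)² = 2.087e-06 m²
R₂ = (2.68×10^-8)(11.3)/(2.087e-06) = 0.1451 Ω
R = R₁ + R₂ = 0.3828 Ω
V = IR = 15.3 × 0.3828 = 5.86 V

5.86 V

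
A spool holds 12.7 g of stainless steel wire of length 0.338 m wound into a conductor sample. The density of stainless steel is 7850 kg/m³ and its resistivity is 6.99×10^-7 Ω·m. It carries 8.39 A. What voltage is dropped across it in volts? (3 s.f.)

A = m/(density·L) = 0.0127/(7850×0.338) = 4.7865e-06 m²
R = ρL/A = (6.99×10^-7)(0.338)/(4.7865e-06) = 0.04936 Ω
V = IR = 8.39 × 0.04936 = 0.414 V

0.414 V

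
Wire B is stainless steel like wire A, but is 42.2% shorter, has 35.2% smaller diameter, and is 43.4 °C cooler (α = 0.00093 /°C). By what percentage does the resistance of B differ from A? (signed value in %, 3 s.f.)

R ∝ ρL/d² with ρ ∝ (1+αΔT), so R_B/R_A = (1 − 42.2/100) × (1 − 35.2/100)⁻² × (1 − 0.00093×43.4)
= 0.578 × 2.381 × 0.9596 = 1.321
(R_B − R_A)/R_A = 1.321 − 1 = 32.1%

32.1%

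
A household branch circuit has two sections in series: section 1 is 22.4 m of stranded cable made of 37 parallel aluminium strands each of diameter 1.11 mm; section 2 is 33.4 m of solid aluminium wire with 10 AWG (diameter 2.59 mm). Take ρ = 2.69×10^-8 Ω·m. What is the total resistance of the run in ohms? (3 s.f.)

0.187 Ω

Section 1: A_strand = π(5.5500e-04)² = 9.677e-07 m²; R₁ = ρL/(N·A_s) = (2.69×10^-8)(22.4)/(37×9.677e-07) = 0.01683 Ω
Section 2: A = π(2.59/2 mm)² = π(1.2950e-03 m)² = 5.269e-06 m²
R₂ = (2.69×10^-8)(33.4)/(5.269e-06) = 0.1705 Ω
R = R₁ + R₂ = 0.187 Ω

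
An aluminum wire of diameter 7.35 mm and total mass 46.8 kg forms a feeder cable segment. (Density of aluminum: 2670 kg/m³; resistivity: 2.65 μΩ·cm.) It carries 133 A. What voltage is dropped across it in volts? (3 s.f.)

34.3 V

ρ = 2.65 μΩ·cm = 2.65×10^-8 Ω·m
A = π(d/2)² = π(3.6750e-03 m)² = 4.2429e-05 m²
L = m/(density·A) = 46.8/(2670×4.2429e-05) = 413.1 m
R = ρL/A = (2.65×10^-8)(413.1)/(4.2429e-05) = 0.258 Ω
V = IR = 133 × 0.258 = 34.3 V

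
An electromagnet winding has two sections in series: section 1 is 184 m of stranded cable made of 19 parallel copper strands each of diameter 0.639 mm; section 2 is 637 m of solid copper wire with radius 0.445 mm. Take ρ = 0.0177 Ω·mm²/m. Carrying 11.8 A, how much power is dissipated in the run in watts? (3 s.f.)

ρ = 0.0177 Ω·mm²/m = 1.77×10^-8 Ω·m
Section 1: A_strand = π(3.1950e-04)² = 3.207e-07 m²; R₁ = ρL/(N·A_s) = (1.77×10^-8)(184)/(19×3.207e-07) = 0.5345 Ω
Section 2: A = πr² = π(4.4500e-04 m)² = 6.221e-07 m²
R₂ = (1.77×10^-8)(637)/(6.221e-07) = 18.12 Ω
R = R₁ + R₂ = 18.66 Ω
P = I²R = (11.8)² × 18.66 = 2600 W

2600 W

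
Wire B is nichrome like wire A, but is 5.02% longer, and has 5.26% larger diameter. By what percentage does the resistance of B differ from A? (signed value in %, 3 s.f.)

R ∝ L/d², so R_B/R_A = (1 + 5.02/100) × (1 + 5.26/100)⁻²
= 1.05 × 0.9025 = 0.9479
(R_B − R_A)/R_A = 0.9479 − 1 = -5.21%

-5.21%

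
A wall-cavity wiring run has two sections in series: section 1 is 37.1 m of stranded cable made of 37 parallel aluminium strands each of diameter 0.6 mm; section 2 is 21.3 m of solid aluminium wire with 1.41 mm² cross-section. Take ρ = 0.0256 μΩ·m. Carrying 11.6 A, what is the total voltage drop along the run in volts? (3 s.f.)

ρ = 0.0256 μΩ·m = 2.56×10^-8 Ω·m
Section 1: A_strand = π(3.0000e-04)² = 2.827e-07 m²; R₁ = ρL/(N·A_s) = (2.56×10^-8)(37.1)/(37×2.827e-07) = 0.09079 Ω
Section 2: A = 1.41 mm² = 1.410e-06 m²
R₂ = (2.56×10^-8)(21.3)/(1.410e-06) = 0.3867 Ω
R = R₁ + R₂ = 0.4775 Ω
V = IR = 11.6 × 0.4775 = 5.54 V

5.54 V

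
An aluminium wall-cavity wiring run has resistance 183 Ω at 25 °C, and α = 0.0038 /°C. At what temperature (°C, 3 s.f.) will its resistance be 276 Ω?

159 °C

R = R₀(1 + α(T − T₀)) ⇒ T = T₀ + (R/R₀ − 1)/α
T = 25 + (276/183 − 1)/0.0038 = 25 + (0.5082)/0.0038 = 159 °C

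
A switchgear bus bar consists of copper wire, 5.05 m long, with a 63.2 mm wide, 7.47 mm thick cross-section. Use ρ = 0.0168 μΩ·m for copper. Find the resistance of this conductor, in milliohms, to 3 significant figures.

ρ = 0.0168 μΩ·m = 1.68×10^-8 Ω·m
A = 63.2 × 7.47 mm² = 472 mm² = 4.721e-04 m²
R = ρL/A = (1.68×10^-8)(5.05 m)/(4.721e-04 m²) = 0.180 mΩ

0.180 mΩ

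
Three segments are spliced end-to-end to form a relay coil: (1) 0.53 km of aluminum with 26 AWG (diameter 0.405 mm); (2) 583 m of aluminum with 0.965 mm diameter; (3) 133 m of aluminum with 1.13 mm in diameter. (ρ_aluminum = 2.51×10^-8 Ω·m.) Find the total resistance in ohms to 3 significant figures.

Seg 1: A = π(0.405/2 mm)² = π(2.0250e-04 m)² = 1.288e-07 m²
R_1 = (2.51×10^-8)(530)/(1.288e-07) = 103.3 Ω
Seg 2: A = π(d/2)² = π(4.8250e-04 m)² = 7.314e-07 m²
R_2 = (2.51×10^-8)(583)/(7.314e-07) = 20.01 Ω
Seg 3: A = π(d/2)² = π(5.6500e-04 m)² = 1.003e-06 m²
R_3 = (2.51×10^-8)(133)/(1.003e-06) = 3.329 Ω
R_total = R_1 + R_2 + R_3 = 127 Ω

127 Ω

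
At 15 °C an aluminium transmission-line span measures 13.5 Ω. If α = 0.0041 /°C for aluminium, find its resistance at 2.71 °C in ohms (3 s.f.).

12.8 Ω

ΔT = 2.71 − 15 = -12.3 °C
R = R₀(1 + αΔT) = 13.5 × (1 + 0.0041×-12.3) = 13.5 × 0.9496 = 12.8 Ω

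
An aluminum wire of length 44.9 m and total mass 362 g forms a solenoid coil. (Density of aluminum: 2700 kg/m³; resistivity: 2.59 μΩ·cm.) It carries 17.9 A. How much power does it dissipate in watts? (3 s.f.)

125 W

ρ = 2.59 μΩ·cm = 2.59×10^-8 Ω·m
A = m/(density·L) = 0.362/(2700×44.9) = 2.9861e-06 m²
R = ρL/A = (2.59×10^-8)(44.9)/(2.9861e-06) = 0.3894 Ω
P = I²R = (17.9)² × 0.3894 = 125 W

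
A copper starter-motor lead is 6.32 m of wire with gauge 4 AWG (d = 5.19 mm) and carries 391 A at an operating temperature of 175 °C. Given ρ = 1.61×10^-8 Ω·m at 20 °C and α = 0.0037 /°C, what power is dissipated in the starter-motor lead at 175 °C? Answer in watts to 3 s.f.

A = π(5.19/2 mm)² = π(2.5950e-03 m)² = 2.116e-05 m²
R₍20₎ = ρL/A = (1.61×10^-8)(6.32)/(2.116e-05) = 0.00481 Ω
R₍175₎ = R₍20₎(1 + αΔT) = 0.00481 × (1 + 0.0037×155) = 0.007568 Ω
P = I²R = (391)² × 0.007568 = 1160 W

1160 W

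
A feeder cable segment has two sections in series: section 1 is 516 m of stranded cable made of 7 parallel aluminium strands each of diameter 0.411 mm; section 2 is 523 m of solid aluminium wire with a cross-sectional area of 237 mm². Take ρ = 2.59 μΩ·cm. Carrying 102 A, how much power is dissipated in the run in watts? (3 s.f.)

ρ = 2.59 μΩ·cm = 2.59×10^-8 Ω·m
Section 1: A_strand = π(2.0550e-04)² = 1.327e-07 m²; R₁ = ρL/(N·A_s) = (2.59×10^-8)(516)/(7×1.327e-07) = 14.39 Ω
Section 2: A = 237 mm² = 2.370e-04 m²
R₂ = (2.59×10^-8)(523)/(2.370e-04) = 0.05715 Ω
R = R₁ + R₂ = 14.45 Ω
P = I²R = (102)² × 14.45 = 1.50×10^5 W

1.50×10^5 W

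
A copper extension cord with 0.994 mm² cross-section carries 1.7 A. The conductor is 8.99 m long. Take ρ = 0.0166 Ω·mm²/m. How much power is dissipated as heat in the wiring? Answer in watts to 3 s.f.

ρ = 0.0166 Ω·mm²/m = 1.66×10^-8 Ω·m
A = 0.994 mm² = 9.940e-07 m²
R = ρL/A = (1.66×10^-8)(8.99)/(9.940e-07) = 0.1501 Ω
P = I²R = (1.7)² × 0.1501 = 0.434 W

0.434 W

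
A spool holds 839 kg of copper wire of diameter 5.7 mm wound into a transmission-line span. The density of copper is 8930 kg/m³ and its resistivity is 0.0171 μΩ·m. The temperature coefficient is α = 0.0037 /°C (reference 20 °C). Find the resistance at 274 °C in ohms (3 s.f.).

4.79 Ω

ρ = 0.0171 μΩ·m = 1.71×10^-8 Ω·m
A = π(d/2)² = π(2.8500e-03 m)² = 2.5518e-05 m²
L = m/(density·A) = 839/(8930×2.5518e-05) = 3682 m
R = ρL/A = (1.71×10^-8)(3682)/(2.5518e-05) = 2.467 Ω
R(274 °C) = 2.467 × (1 + 0.0037×254) = 4.79 Ω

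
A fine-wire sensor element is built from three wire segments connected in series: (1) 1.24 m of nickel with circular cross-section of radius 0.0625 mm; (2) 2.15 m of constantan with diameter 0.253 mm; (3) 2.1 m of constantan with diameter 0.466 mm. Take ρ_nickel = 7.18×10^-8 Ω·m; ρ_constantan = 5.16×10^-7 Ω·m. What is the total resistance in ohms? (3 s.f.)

35.7 Ω

Seg 1: A = πr² = π(6.2500e-05 m)² = 1.227e-08 m²
R_1 = (7.18×10^-8)(1.24)/(1.227e-08) = 7.255 Ω
Seg 2: A = π(d/2)² = π(1.2650e-04 m)² = 5.027e-08 m²
R_2 = (5.16×10^-7)(2.15)/(5.027e-08) = 22.07 Ω
Seg 3: A = π(d/2)² = π(2.3300e-04 m)² = 1.706e-07 m²
R_3 = (5.16×10^-7)(2.1)/(1.706e-07) = 6.353 Ω
R_total = R_1 + R_2 + R_3 = 35.7 Ω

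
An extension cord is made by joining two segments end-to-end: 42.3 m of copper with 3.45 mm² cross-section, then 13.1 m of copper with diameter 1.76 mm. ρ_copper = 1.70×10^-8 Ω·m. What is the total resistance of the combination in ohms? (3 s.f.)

0.300 Ω

Segment 1: A = 3.45 mm² = 3.450e-06 m²
R₁ = ρL/A = (1.70×10^-8)(42.3)/(3.450e-06) = 0.2084 Ω
Segment 2: A = π(d/2)² = π(8.8000e-04 m)² = 2.433e-06 m²
R₂ = (1.70×10^-8)(13.1)/(2.433e-06) = 0.09154 Ω
R = R₁ + R₂ = 0.300 Ω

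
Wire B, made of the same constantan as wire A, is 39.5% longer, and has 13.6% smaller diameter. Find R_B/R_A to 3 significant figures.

R ∝ L/d², so R_B/R_A = (1 + 39.5/100) × (1 − 13.6/100)⁻²
= 1.395 × 1.34 = 1.87

1.87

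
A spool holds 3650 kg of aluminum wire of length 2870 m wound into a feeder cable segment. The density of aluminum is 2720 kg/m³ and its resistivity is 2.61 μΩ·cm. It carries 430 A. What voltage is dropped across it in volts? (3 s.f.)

ρ = 2.61 μΩ·cm = 2.61×10^-8 Ω·m
A = m/(density·L) = 3650/(2720×2870) = 4.6757e-04 m²
R = ρL/A = (2.61×10^-8)(2870)/(4.6757e-04) = 0.1602 Ω
V = IR = 430 × 0.1602 = 68.9 V

68.9 V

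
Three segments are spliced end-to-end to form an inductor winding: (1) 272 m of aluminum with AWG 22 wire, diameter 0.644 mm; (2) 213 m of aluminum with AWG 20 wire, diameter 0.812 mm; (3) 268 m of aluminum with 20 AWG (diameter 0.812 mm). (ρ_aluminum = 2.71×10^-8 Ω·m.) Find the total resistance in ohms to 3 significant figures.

Seg 1: A = π(0.644/2 mm)² = π(3.2200e-04 m)² = 3.257e-07 m²
R_1 = (2.71×10^-8)(272)/(3.257e-07) = 22.63 Ω
Seg 2: A = π(0.812/2 mm)² = π(4.0600e-04 m)² = 5.178e-07 m²
R_2 = (2.71×10^-8)(213)/(5.178e-07) = 11.15 Ω
Seg 3: A = π(0.812/2 mm)² = π(4.0600e-04 m)² = 5.178e-07 m²
R_3 = (2.71×10^-8)(268)/(5.178e-07) = 14.02 Ω
R_total = R_1 + R_2 + R_3 = 47.8 Ω

47.8 Ω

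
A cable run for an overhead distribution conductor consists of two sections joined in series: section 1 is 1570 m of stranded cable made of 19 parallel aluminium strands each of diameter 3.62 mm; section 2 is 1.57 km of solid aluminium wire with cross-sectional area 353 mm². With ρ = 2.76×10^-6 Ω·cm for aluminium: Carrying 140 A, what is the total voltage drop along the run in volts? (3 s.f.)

48.2 V

ρ = 2.76×10^-6 Ω·cm = 2.76×10^-8 Ω·m
Section 1: A_strand = π(1.8100e-03)² = 1.029e-05 m²; R₁ = ρL/(N·A_s) = (2.76×10^-8)(1570)/(19×1.029e-05) = 0.2216 Ω
Section 2: A = 353 mm² = 3.530e-04 m²
R₂ = (2.76×10^-8)(1570)/(3.530e-04) = 0.1228 Ω
R = R₁ + R₂ = 0.3443 Ω
V = IR = 140 × 0.3443 = 48.2 V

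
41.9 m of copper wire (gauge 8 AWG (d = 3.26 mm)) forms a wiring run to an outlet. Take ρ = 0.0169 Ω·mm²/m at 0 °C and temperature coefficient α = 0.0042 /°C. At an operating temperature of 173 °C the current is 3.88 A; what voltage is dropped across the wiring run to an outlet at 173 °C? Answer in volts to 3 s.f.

ρ = 0.0169 Ω·mm²/m = 1.69×10^-8 Ω·m
A = π(3.26/2 mm)² = π(1.6300e-03 m)² = 8.347e-06 m²
R₍0₎ = ρL/A = (1.69×10^-8)(41.9)/(8.347e-06) = 0.08484 Ω
R₍173₎ = R₍0₎(1 + αΔT) = 0.08484 × (1 + 0.0042×173) = 0.1465 Ω
V = IR = 3.88 × 0.1465 = 0.568 V

0.568 V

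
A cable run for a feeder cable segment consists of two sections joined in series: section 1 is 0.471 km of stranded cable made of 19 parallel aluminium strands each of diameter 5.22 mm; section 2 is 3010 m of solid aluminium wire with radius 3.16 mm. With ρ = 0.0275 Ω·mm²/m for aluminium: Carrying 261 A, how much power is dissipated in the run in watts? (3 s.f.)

ρ = 0.0275 Ω·mm²/m = 2.75×10^-8 Ω·m
Section 1: A_strand = π(2.6100e-03)² = 2.140e-05 m²; R₁ = ρL/(N·A_s) = (2.75×10^-8)(471)/(19×2.140e-05) = 0.03185 Ω
Section 2: A = πr² = π(3.1600e-03 m)² = 3.137e-05 m²
R₂ = (2.75×10^-8)(3010)/(3.137e-05) = 2.639 Ω
R = R₁ + R₂ = 2.67 Ω
P = I²R = (261)² × 2.67 = 1.82×10^5 W

1.82×10^5 W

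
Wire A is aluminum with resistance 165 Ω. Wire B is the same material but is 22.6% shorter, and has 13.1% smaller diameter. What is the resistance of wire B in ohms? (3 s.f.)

169 Ω

R ∝ L/d², so R_B/R_A = (1 − 22.6/100) × (1 − 13.1/100)⁻²
= 0.774 × 1.324 = 1.025
R_B = 1.025 × 165 = 169 Ω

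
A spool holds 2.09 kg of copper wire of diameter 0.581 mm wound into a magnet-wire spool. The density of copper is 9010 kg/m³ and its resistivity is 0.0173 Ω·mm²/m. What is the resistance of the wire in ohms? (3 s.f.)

ρ = 0.0173 Ω·mm²/m = 1.73×10^-8 Ω·m
A = π(d/2)² = π(2.9050e-04 m)² = 2.6512e-07 m²
L = m/(density·A) = 2.09/(9010×2.6512e-07) = 874.9 m
R = ρL/A = (1.73×10^-8)(874.9)/(2.6512e-07) = 57.1 Ω

57.1 Ω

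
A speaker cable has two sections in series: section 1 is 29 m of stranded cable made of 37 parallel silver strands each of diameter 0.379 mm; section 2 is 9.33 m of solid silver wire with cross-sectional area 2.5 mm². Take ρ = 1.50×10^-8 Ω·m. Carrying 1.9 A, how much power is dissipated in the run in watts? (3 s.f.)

Section 1: A_strand = π(1.8950e-04)² = 1.128e-07 m²; R₁ = ρL/(N·A_s) = (1.50×10^-8)(29)/(37×1.128e-07) = 0.1042 Ω
Section 2: A = 2.5 mm² = 2.500e-06 m²
R₂ = (1.50×10^-8)(9.33)/(2.500e-06) = 0.05598 Ω
R = R₁ + R₂ = 0.1602 Ω
P = I²R = (1.9)² × 0.1602 = 0.578 W

0.578 W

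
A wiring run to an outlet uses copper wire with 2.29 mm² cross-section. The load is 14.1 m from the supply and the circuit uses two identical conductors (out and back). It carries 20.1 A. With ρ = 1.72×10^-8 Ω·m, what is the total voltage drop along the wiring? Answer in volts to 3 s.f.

4.26 V

A = 2.29 mm² = 2.290e-06 m²
Total conductor length (both ways) L = 2 × 14.1 = 28.2 m
R = ρL/A = (1.72×10^-8)(28.2)/(2.290e-06) = 0.2118 Ω
V = IR = 20.1 × 0.2118 = 4.26 V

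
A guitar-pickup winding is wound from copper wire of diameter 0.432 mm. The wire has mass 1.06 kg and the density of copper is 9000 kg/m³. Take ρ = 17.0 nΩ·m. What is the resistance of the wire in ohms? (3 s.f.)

ρ = 17.0 nΩ·m = 1.70×10^-8 Ω·m
A = π(d/2)² = π(2.1600e-04 m)² = 1.4657e-07 m²
L = m/(density·A) = 1.06/(9000×1.4657e-07) = 803.5 m
R = ρL/A = (1.70×10^-8)(803.5)/(1.4657e-07) = 93.2 Ω

93.2 Ω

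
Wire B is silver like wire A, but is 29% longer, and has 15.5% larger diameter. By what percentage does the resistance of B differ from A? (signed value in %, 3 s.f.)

-3.30%

R ∝ L/d², so R_B/R_A = (1 + 29/100) × (1 + 15.5/100)⁻²
= 1.29 × 0.7496 = 0.967
(R_B − R_A)/R_A = 0.967 − 1 = -3.30%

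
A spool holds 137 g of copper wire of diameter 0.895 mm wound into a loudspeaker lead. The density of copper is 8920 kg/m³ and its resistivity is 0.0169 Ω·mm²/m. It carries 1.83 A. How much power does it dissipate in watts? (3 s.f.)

ρ = 0.0169 Ω·mm²/m = 1.69×10^-8 Ω·m
A = π(d/2)² = π(4.4750e-04 m)² = 6.2912e-07 m²
L = m/(density·A) = 0.137/(8920×6.2912e-07) = 24.41 m
R = ρL/A = (1.69×10^-8)(24.41)/(6.2912e-07) = 0.6558 Ω
P = I²R = (1.83)² × 0.6558 = 2.20 W

2.20 W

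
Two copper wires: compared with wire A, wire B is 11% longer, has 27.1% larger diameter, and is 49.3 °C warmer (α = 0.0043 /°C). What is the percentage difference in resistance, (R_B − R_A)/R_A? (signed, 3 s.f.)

-16.7%

R ∝ ρL/d² with ρ ∝ (1+αΔT), so R_B/R_A = (1 + 11/100) × (1 + 27.1/100)⁻² × (1 + 0.0043×49.3)
= 1.11 × 0.619 × 1.212 = 0.8328
(R_B − R_A)/R_A = 0.8328 − 1 = -16.7%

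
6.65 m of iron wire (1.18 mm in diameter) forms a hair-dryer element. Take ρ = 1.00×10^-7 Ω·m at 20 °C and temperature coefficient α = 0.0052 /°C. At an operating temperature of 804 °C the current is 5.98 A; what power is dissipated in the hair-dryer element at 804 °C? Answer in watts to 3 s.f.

110 W

A = π(d/2)² = π(5.9000e-04 m)² = 1.094e-06 m²
R₍20₎ = ρL/A = (1.00×10^-7)(6.65)/(1.094e-06) = 0.6081 Ω
R₍804₎ = R₍20₎(1 + αΔT) = 0.6081 × (1 + 0.0052×784) = 3.087 Ω
P = I²R = (5.98)² × 3.087 = 110 W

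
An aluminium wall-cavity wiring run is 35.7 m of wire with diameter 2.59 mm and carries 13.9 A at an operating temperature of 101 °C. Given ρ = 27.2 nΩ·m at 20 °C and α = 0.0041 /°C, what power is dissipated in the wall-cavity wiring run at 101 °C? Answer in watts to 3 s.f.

ρ = 27.2 nΩ·m = 2.72×10^-8 Ω·m
A = π(d/2)² = π(1.2950e-03 m)² = 5.269e-06 m²
R₍20₎ = ρL/A = (2.72×10^-8)(35.7)/(5.269e-06) = 0.1843 Ω
R₍101₎ = R₍20₎(1 + αΔT) = 0.1843 × (1 + 0.0041×81) = 0.2455 Ω
P = I²R = (13.9)² × 0.2455 = 47.4 W

47.4 W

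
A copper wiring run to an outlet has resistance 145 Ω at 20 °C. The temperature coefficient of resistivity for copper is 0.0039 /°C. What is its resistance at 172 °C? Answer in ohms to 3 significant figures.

ΔT = 172 − 20 = 152 °C
R = R₀(1 + αΔT) = 145 × (1 + 0.0039×152) = 145 × 1.593 = 231 Ω

231 Ω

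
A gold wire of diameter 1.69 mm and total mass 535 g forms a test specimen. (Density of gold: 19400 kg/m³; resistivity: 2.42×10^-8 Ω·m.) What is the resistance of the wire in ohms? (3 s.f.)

A = π(d/2)² = π(8.4500e-04 m)² = 2.2432e-06 m²
L = m/(density·A) = 0.535/(19400×2.2432e-06) = 12.29 m
R = ρL/A = (2.42×10^-8)(12.29)/(2.2432e-06) = 0.133 Ω

0.133 Ω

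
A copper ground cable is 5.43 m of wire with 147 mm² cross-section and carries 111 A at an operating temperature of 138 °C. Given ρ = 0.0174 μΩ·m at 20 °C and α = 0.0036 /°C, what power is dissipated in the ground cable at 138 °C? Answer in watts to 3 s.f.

ρ = 0.0174 μΩ·m = 1.74×10^-8 Ω·m
A = 147 mm² = 1.470e-04 m²
R₍20₎ = ρL/A = (1.74×10^-8)(5.43)/(1.470e-04) = 6.427×10^-4 Ω
R₍138₎ = R₍20₎(1 + αΔT) = 6.427×10^-4 × (1 + 0.0036×118) = 9.158×10^-4 Ω
P = I²R = (111)² × 9.158×10^-4 = 11.3 W

11.3 W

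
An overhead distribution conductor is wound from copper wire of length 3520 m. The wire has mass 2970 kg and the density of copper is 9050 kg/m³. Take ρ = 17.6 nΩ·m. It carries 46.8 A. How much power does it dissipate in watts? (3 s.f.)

ρ = 17.6 nΩ·m = 1.76×10^-8 Ω·m
A = m/(density·L) = 2970/(9050×3520) = 9.3232e-05 m²
R = ρL/A = (1.76×10^-8)(3520)/(9.3232e-05) = 0.6645 Ω
P = I²R = (46.8)² × 0.6645 = 1460 W

1460 W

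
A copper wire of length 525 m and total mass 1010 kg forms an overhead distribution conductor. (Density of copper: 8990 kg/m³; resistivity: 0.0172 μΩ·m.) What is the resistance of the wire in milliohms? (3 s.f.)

ρ = 0.0172 μΩ·m = 1.72×10^-8 Ω·m
A = m/(density·L) = 1010/(8990×525) = 2.1399e-04 m²
R = ρL/A = (1.72×10^-8)(525)/(2.1399e-04) = 42.2 mΩ

42.2 mΩ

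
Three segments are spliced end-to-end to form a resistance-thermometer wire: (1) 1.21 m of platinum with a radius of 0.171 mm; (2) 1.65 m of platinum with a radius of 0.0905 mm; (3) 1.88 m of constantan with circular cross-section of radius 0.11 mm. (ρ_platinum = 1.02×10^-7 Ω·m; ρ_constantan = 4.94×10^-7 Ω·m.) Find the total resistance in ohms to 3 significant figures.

Seg 1: A = πr² = π(1.7100e-04 m)² = 9.186e-08 m²
R_1 = (1.02×10^-7)(1.21)/(9.186e-08) = 1.344 Ω
Seg 2: A = πr² = π(9.0500e-05 m)² = 2.573e-08 m²
R_2 = (1.02×10^-7)(1.65)/(2.573e-08) = 6.541 Ω
Seg 3: A = πr² = π(1.1000e-04 m)² = 3.801e-08 m²
R_3 = (4.94×10^-7)(1.88)/(3.801e-08) = 24.43 Ω
R_total = R_1 + R_2 + R_3 = 32.3 Ω

32.3 Ω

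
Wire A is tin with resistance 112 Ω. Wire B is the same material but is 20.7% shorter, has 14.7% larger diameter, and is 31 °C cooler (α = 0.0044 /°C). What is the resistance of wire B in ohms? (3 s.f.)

R ∝ ρL/d² with ρ ∝ (1+αΔT), so R_B/R_A = (1 − 20.7/100) × (1 + 14.7/100)⁻² × (1 − 0.0044×31)
= 0.793 × 0.7601 × 0.8636 = 0.5205
R_B = 0.5205 × 112 = 58.3 Ω

58.3 Ω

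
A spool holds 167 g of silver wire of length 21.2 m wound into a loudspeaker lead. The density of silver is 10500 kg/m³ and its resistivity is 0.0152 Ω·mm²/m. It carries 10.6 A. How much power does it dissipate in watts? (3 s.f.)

48.3 W

ρ = 0.0152 Ω·mm²/m = 1.52×10^-8 Ω·m
A = m/(density·L) = 0.167/(10500×21.2) = 7.5022e-07 m²
R = ρL/A = (1.52×10^-8)(21.2)/(7.5022e-07) = 0.4295 Ω
P = I²R = (10.6)² × 0.4295 = 48.3 W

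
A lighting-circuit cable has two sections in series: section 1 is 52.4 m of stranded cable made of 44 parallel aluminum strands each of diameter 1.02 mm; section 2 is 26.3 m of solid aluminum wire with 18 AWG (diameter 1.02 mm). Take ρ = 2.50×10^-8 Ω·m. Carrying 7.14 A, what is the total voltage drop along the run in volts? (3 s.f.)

6.01 V

Section 1: A_strand = π(5.1000e-04)² = 8.171e-07 m²; R₁ = ρL/(N·A_s) = (2.50×10^-8)(52.4)/(44×8.171e-07) = 0.03644 Ω
Section 2: A = π(1.02/2 mm)² = π(5.1000e-04 m)² = 8.171e-07 m²
R₂ = (2.50×10^-8)(26.3)/(8.171e-07) = 0.8046 Ω
R = R₁ + R₂ = 0.8411 Ω
V = IR = 7.14 × 0.8411 = 6.01 V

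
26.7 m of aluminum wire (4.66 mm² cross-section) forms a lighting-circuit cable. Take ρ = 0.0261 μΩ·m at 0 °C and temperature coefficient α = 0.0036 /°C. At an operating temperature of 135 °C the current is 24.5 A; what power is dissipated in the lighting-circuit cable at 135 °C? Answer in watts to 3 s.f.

133 W

ρ = 0.0261 μΩ·m = 2.61×10^-8 Ω·m
A = 4.66 mm² = 4.660e-06 m²
R₍0₎ = ρL/A = (2.61×10^-8)(26.7)/(4.660e-06) = 0.1495 Ω
R₍135₎ = R₍0₎(1 + αΔT) = 0.1495 × (1 + 0.0036×135) = 0.2222 Ω
P = I²R = (24.5)² × 0.2222 = 133 W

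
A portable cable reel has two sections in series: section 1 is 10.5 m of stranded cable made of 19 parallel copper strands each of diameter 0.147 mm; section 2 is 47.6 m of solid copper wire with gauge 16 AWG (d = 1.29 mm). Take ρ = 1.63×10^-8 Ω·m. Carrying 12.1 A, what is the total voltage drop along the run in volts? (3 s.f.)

Section 1: A_strand = π(7.3500e-05)² = 1.697e-08 m²; R₁ = ρL/(N·A_s) = (1.63×10^-8)(10.5)/(19×1.697e-08) = 0.5308 Ω
Section 2: A = π(1.29/2 mm)² = π(6.4500e-04 m)² = 1.307e-06 m²
R₂ = (1.63×10^-8)(47.6)/(1.307e-06) = 0.5936 Ω
R = R₁ + R₂ = 1.124 Ω
V = IR = 12.1 × 1.124 = 13.6 V

13.6 V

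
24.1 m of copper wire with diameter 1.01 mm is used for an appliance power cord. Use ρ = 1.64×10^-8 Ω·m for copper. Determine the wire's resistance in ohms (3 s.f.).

0.493 Ω

A = π(d/2)² = π(5.0500e-04 m)² = 8.012e-07 m²
R = ρL/A = (1.64×10^-8)(24.1 m)/(8.012e-07 m²) = 0.493 Ω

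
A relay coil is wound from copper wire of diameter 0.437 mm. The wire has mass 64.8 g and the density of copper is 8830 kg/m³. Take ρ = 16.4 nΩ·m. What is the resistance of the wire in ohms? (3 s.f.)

ρ = 16.4 nΩ·m = 1.64×10^-8 Ω·m
A = π(d/2)² = π(2.1850e-04 m)² = 1.4999e-07 m²
L = m/(density·A) = 0.0648/(8830×1.4999e-07) = 48.93 m
R = ρL/A = (1.64×10^-8)(48.93)/(1.4999e-07) = 5.35 Ω

5.35 Ω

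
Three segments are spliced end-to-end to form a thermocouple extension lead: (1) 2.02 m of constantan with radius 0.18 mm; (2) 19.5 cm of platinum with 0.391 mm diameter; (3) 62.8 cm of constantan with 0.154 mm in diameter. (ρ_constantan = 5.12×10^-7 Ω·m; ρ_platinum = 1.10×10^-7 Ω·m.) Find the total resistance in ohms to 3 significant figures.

27.6 Ω

Seg 1: A = πr² = π(1.8000e-04 m)² = 1.018e-07 m²
R_1 = (5.12×10^-7)(2.02)/(1.018e-07) = 10.16 Ω
Seg 2: A = π(d/2)² = π(1.9550e-04 m)² = 1.201e-07 m²
R_2 = (1.10×10^-7)(0.195)/(1.201e-07) = 0.1786 Ω
Seg 3: A = π(d/2)² = π(7.7000e-05 m)² = 1.863e-08 m²
R_3 = (5.12×10^-7)(0.628)/(1.863e-08) = 17.26 Ω
R_total = R_1 + R_2 + R_3 = 27.6 Ω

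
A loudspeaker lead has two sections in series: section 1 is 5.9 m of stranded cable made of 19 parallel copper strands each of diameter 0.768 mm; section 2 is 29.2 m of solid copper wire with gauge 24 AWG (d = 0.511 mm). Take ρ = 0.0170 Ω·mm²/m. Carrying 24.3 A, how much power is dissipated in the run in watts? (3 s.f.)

1440 W

ρ = 0.0170 Ω·mm²/m = 1.70×10^-8 Ω·m
Section 1: A_strand = π(3.8400e-04)² = 4.632e-07 m²; R₁ = ρL/(N·A_s) = (1.70×10^-8)(5.9)/(19×4.632e-07) = 0.0114 Ω
Section 2: A = π(0.511/2 mm)² = π(2.5550e-04 m)² = 2.051e-07 m²
R₂ = (1.70×10^-8)(29.2)/(2.051e-07) = 2.42 Ω
R = R₁ + R₂ = 2.432 Ω
P = I²R = (24.3)² × 2.432 = 1440 W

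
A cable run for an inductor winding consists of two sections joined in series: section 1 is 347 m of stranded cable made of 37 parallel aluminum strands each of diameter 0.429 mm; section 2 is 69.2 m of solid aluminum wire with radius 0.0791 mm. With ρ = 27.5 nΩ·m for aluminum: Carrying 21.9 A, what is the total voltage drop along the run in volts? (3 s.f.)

ρ = 27.5 nΩ·m = 2.75×10^-8 Ω·m
Section 1: A_strand = π(2.1450e-04)² = 1.445e-07 m²; R₁ = ρL/(N·A_s) = (2.75×10^-8)(347)/(37×1.445e-07) = 1.784 Ω
Section 2: A = πr² = π(7.9100e-05 m)² = 1.966e-08 m²
R₂ = (2.75×10^-8)(69.2)/(1.966e-08) = 96.81 Ω
R = R₁ + R₂ = 98.6 Ω
V = IR = 21.9 × 98.6 = 2160 V

2160 V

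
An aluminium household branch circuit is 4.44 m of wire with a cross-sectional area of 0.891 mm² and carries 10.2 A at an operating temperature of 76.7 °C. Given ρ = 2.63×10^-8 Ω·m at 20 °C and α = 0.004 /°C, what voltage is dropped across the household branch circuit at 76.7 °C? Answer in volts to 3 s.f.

A = 0.891 mm² = 8.910e-07 m²
R₍20₎ = ρL/A = (2.63×10^-8)(4.44)/(8.910e-07) = 0.1311 Ω
R₍76.7₎ = R₍20₎(1 + αΔT) = 0.1311 × (1 + 0.004×56.7) = 0.1608 Ω
V = IR = 10.2 × 0.1608 = 1.64 V

1.64 V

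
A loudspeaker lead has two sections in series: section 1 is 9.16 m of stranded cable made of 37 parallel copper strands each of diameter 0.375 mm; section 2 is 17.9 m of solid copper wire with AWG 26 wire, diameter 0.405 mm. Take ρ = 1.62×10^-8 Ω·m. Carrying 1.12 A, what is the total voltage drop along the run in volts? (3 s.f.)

2.56 V

Section 1: A_strand = π(1.8750e-04)² = 1.104e-07 m²; R₁ = ρL/(N·A_s) = (1.62×10^-8)(9.16)/(37×1.104e-07) = 0.03631 Ω
Section 2: A = π(0.405/2 mm)² = π(2.0250e-04 m)² = 1.288e-07 m²
R₂ = (1.62×10^-8)(17.9)/(1.288e-07) = 2.251 Ω
R = R₁ + R₂ = 2.287 Ω
V = IR = 1.12 × 2.287 = 2.56 V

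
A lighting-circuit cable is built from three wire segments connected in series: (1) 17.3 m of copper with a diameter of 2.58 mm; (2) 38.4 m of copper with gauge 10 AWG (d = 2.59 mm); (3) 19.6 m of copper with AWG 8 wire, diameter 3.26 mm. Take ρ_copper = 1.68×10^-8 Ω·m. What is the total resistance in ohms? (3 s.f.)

0.217 Ω

Seg 1: A = π(d/2)² = π(1.2900e-03 m)² = 5.228e-06 m²
R_1 = (1.68×10^-8)(17.3)/(5.228e-06) = 0.05559 Ω
Seg 2: A = π(2.59/2 mm)² = π(1.2950e-03 m)² = 5.269e-06 m²
R_2 = (1.68×10^-8)(38.4)/(5.269e-06) = 0.1224 Ω
Seg 3: A = π(3.26/2 mm)² = π(1.6300e-03 m)² = 8.347e-06 m²
R_3 = (1.68×10^-8)(19.6)/(8.347e-06) = 0.03945 Ω
R_total = R_1 + R_2 + R_3 = 0.217 Ω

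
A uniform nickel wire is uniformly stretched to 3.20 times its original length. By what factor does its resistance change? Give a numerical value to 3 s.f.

Volume constant ⇒ A' = A/k with k = 3.2. R' = ρ(kL)/(A/k) = k²R.
Factor = 10.2

10.2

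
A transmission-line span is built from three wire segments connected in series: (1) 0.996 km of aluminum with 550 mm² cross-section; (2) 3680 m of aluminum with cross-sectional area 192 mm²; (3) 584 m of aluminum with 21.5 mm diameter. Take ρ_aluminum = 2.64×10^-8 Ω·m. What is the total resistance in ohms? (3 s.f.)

0.596 Ω

Seg 1: A = 550 mm² = 5.500e-04 m²
R_1 = (2.64×10^-8)(996)/(5.500e-04) = 0.04781 Ω
Seg 2: A = 192 mm² = 1.920e-04 m²
R_2 = (2.64×10^-8)(3680)/(1.920e-04) = 0.506 Ω
Seg 3: A = π(d/2)² = π(1.0750e-02 m)² = 3.631e-04 m²
R_3 = (2.64×10^-8)(584)/(3.631e-04) = 0.04247 Ω
R_total = R_1 + R_2 + R_3 = 0.596 Ω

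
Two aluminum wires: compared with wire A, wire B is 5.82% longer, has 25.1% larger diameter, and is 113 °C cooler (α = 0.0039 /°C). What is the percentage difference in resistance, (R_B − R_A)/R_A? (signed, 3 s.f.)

R ∝ ρL/d² with ρ ∝ (1+αΔT), so R_B/R_A = (1 + 5.82/100) × (1 + 25.1/100)⁻² × (1 − 0.0039×113)
= 1.058 × 0.639 × 0.5593 = 0.3782
(R_B − R_A)/R_A = 0.3782 − 1 = -62.2%

-62.2%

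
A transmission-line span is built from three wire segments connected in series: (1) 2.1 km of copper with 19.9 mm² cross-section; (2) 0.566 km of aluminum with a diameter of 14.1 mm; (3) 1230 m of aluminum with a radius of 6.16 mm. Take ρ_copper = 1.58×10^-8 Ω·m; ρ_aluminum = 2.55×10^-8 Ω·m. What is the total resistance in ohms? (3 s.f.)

Seg 1: A = 19.9 mm² = 1.990e-05 m²
R_1 = (1.58×10^-8)(2100)/(1.990e-05) = 1.667 Ω
Seg 2: A = π(d/2)² = π(7.0500e-03 m)² = 1.561e-04 m²
R_2 = (2.55×10^-8)(566)/(1.561e-04) = 0.09243 Ω
Seg 3: A = πr² = π(6.1600e-03 m)² = 1.192e-04 m²
R_3 = (2.55×10^-8)(1230)/(1.192e-04) = 0.2631 Ω
R_total = R_1 + R_2 + R_3 = 2.02 Ω

2.02 Ω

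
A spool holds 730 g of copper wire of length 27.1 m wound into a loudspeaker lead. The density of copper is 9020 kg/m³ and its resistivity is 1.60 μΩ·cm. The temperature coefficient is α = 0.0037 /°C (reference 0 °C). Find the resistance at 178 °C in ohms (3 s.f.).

0.241 Ω

ρ = 1.60 μΩ·cm = 1.60×10^-8 Ω·m
A = m/(density·L) = 0.73/(9020×27.1) = 2.9864e-06 m²
R = ρL/A = (1.60×10^-8)(27.1)/(2.9864e-06) = 0.1452 Ω
R(178 °C) = 0.1452 × (1 + 0.0037×178) = 0.241 Ω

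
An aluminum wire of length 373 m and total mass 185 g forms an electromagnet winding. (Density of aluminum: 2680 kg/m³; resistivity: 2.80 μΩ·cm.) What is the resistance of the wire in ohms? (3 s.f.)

56.4 Ω

ρ = 2.80 μΩ·cm = 2.80×10^-8 Ω·m
A = m/(density·L) = 0.185/(2680×373) = 1.8507e-07 m²
R = ρL/A = (2.80×10^-8)(373)/(1.8507e-07) = 56.4 Ω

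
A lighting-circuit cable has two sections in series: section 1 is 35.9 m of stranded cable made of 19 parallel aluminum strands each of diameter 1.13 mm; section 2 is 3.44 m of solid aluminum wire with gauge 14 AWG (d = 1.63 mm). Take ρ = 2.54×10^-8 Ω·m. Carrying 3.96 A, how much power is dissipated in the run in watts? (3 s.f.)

1.41 W

Section 1: A_strand = π(5.6500e-04)² = 1.003e-06 m²; R₁ = ρL/(N·A_s) = (2.54×10^-8)(35.9)/(19×1.003e-06) = 0.04786 Ω
Section 2: A = π(1.63/2 mm)² = π(8.1500e-04 m)² = 2.087e-06 m²
R₂ = (2.54×10^-8)(3.44)/(2.087e-06) = 0.04187 Ω
R = R₁ + R₂ = 0.08973 Ω
P = I²R = (3.96)² × 0.08973 = 1.41 W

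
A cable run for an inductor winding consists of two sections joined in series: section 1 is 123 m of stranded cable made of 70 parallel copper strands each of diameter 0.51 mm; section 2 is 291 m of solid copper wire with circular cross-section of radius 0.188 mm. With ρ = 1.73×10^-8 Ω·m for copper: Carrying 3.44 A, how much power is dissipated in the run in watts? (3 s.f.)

538 W

Section 1: A_strand = π(2.5500e-04)² = 2.043e-07 m²; R₁ = ρL/(N·A_s) = (1.73×10^-8)(123)/(70×2.043e-07) = 0.1488 Ω
Section 2: A = πr² = π(1.8800e-04 m)² = 1.110e-07 m²
R₂ = (1.73×10^-8)(291)/(1.110e-07) = 45.34 Ω
R = R₁ + R₂ = 45.49 Ω
P = I²R = (3.44)² × 45.49 = 538 W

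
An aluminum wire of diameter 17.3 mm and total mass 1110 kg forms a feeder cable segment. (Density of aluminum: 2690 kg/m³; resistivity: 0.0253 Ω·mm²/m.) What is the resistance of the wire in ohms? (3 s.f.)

ρ = 0.0253 Ω·mm²/m = 2.53×10^-8 Ω·m
A = π(d/2)² = π(8.6500e-03 m)² = 2.3506e-04 m²
L = m/(density·A) = 1110/(2690×2.3506e-04) = 1755 m
R = ρL/A = (2.53×10^-8)(1755)/(2.3506e-04) = 0.189 Ω

0.189 Ω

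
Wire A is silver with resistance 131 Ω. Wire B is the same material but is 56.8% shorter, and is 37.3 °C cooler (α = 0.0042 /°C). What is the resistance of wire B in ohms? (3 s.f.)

R ∝ ρL/d² with ρ ∝ (1+αΔT), so R_B/R_A = (1 − 56.8/100) × (1 − 0.0042×37.3)
= 0.432 × 0.8433 = 0.3643
R_B = 0.3643 × 131 = 47.7 Ω

47.7 Ω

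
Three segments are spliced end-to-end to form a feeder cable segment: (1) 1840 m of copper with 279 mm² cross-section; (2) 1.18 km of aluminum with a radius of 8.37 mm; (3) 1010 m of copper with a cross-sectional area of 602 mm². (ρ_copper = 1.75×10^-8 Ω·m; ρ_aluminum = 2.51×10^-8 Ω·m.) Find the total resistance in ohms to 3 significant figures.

0.279 Ω

Seg 1: A = 279 mm² = 2.790e-04 m²
R_1 = (1.75×10^-8)(1840)/(2.790e-04) = 0.1154 Ω
Seg 2: A = πr² = π(8.3700e-03 m)² = 2.201e-04 m²
R_2 = (2.51×10^-8)(1180)/(2.201e-04) = 0.1346 Ω
Seg 3: A = 602 mm² = 6.020e-04 m²
R_3 = (1.75×10^-8)(1010)/(6.020e-04) = 0.02936 Ω
R_total = R_1 + R_2 + R_3 = 0.279 Ω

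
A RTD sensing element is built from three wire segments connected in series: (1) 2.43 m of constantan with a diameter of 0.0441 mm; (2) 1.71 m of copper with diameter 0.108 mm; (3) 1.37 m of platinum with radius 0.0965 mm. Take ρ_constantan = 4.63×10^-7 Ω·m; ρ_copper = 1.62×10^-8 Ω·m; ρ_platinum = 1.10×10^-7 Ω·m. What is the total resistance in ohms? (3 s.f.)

Seg 1: A = π(d/2)² = π(2.2050e-05 m)² = 1.527e-09 m²
R_1 = (4.63×10^-7)(2.43)/(1.527e-09) = 736.6 Ω
Seg 2: A = π(d/2)² = π(5.4000e-05 m)² = 9.161e-09 m²
R_2 = (1.62×10^-8)(1.71)/(9.161e-09) = 3.024 Ω
Seg 3: A = πr² = π(9.6500e-05 m)² = 2.926e-08 m²
R_3 = (1.10×10^-7)(1.37)/(2.926e-08) = 5.151 Ω
R_total = R_1 + R_2 + R_3 = 745 Ω

745 Ω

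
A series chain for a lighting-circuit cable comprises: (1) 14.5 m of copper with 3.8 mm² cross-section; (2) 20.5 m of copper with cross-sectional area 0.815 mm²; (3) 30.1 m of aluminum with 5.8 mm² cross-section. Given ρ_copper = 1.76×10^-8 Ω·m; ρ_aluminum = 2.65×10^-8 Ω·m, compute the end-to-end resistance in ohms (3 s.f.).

Seg 1: A = 3.8 mm² = 3.800e-06 m²
R_1 = (1.76×10^-8)(14.5)/(3.800e-06) = 0.06716 Ω
Seg 2: A = 0.815 mm² = 8.150e-07 m²
R_2 = (1.76×10^-8)(20.5)/(8.150e-07) = 0.4427 Ω
Seg 3: A = 5.8 mm² = 5.800e-06 m²
R_3 = (2.65×10^-8)(30.1)/(5.800e-06) = 0.1375 Ω
R_total = R_1 + R_2 + R_3 = 0.647 Ω

0.647 Ω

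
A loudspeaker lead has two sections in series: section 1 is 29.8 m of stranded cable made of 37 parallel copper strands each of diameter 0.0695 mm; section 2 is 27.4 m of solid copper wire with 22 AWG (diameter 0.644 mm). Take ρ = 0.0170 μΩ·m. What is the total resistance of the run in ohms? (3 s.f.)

5.04 Ω

ρ = 0.0170 μΩ·m = 1.70×10^-8 Ω·m
Section 1: A_strand = π(3.4750e-05)² = 3.794e-09 m²; R₁ = ρL/(N·A_s) = (1.70×10^-8)(29.8)/(37×3.794e-09) = 3.609 Ω
Section 2: A = π(0.644/2 mm)² = π(3.2200e-04 m)² = 3.257e-07 m²
R₂ = (1.70×10^-8)(27.4)/(3.257e-07) = 1.43 Ω
R = R₁ + R₂ = 5.04 Ω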